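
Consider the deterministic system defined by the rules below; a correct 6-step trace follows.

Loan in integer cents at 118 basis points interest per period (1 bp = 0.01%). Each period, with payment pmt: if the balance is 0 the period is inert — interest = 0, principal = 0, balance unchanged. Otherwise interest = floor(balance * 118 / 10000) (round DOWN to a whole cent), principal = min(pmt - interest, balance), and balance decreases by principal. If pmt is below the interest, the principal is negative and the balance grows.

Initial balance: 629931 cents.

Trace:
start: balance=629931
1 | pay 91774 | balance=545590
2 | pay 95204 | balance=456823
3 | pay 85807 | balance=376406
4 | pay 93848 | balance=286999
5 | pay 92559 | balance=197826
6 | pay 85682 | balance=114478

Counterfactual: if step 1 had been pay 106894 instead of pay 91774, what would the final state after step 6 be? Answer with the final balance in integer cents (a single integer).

(re-executing from step 1 with the substitution; state before step 1: balance=629931)
1 | pay 106894 | balance=530470
2 | pay 95204 | balance=441525
3 | pay 85807 | balance=360927
4 | pay 93848 | balance=271337
5 | pay 92559 | balance=181979
6 | pay 85682 | balance=98444

98444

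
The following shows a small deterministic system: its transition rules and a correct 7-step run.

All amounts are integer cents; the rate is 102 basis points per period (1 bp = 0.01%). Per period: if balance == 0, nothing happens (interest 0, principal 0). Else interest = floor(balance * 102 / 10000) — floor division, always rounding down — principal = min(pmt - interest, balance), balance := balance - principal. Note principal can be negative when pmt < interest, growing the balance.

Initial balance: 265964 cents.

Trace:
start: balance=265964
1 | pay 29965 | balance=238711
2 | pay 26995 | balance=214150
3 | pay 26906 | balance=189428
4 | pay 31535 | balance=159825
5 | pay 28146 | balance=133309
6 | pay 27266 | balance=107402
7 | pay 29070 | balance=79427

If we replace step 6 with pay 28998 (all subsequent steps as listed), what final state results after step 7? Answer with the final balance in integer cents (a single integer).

(re-executing from step 6 with the substitution; state before step 6: balance=133309)
6 | pay 28998 | balance=105670
7 | pay 29070 | balance=77677

77677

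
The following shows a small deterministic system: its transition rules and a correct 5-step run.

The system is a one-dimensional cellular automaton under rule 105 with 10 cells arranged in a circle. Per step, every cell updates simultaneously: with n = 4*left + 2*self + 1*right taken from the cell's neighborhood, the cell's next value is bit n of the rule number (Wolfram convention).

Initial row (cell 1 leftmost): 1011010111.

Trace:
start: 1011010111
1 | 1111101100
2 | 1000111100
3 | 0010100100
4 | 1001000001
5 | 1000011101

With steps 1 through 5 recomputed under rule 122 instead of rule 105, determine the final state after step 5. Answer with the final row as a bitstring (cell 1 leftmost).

0000011011

(re-executing steps 1..5 under rule 122; state before step 1: 1011010111)
1 | 1111101100
2 | 1000111111
3 | 1101100000
4 | 1111110001
5 | 0000011011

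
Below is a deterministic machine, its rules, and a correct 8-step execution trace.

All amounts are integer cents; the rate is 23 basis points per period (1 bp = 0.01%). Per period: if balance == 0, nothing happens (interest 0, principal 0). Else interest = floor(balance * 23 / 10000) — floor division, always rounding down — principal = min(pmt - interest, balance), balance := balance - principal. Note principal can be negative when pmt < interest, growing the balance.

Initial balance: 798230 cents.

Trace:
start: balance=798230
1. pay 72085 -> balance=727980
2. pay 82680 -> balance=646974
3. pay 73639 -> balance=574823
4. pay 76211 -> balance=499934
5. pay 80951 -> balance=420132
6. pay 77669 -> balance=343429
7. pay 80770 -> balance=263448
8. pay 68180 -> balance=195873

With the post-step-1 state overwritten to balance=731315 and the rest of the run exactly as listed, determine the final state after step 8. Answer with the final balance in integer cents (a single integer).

199262

state after step 1 := balance=731315
2. pay 82680 -> balance=650317
3. pay 73639 -> balance=578173
4. pay 76211 -> balance=503291
5. pay 80951 -> balance=423497
6. pay 77669 -> balance=346802
7. pay 80770 -> balance=266829
8. pay 68180 -> balance=199262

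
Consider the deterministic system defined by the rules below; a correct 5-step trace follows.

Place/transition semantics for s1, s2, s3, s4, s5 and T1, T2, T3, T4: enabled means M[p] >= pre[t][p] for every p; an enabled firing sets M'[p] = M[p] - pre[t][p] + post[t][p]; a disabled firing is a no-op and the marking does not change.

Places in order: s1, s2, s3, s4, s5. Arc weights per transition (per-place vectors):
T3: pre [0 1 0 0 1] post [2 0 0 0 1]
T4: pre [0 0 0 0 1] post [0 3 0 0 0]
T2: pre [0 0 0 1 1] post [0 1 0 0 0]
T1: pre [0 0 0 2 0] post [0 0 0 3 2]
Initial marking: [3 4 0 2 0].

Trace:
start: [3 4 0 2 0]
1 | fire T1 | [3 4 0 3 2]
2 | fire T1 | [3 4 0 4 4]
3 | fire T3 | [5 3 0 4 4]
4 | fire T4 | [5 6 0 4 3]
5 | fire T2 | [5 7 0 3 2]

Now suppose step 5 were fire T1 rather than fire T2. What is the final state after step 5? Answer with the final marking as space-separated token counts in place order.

(re-executing from step 5 with the substitution; state before step 5: [5 6 0 4 3])
5 | fire T1 | [5 6 0 5 5]

5 6 0 5 5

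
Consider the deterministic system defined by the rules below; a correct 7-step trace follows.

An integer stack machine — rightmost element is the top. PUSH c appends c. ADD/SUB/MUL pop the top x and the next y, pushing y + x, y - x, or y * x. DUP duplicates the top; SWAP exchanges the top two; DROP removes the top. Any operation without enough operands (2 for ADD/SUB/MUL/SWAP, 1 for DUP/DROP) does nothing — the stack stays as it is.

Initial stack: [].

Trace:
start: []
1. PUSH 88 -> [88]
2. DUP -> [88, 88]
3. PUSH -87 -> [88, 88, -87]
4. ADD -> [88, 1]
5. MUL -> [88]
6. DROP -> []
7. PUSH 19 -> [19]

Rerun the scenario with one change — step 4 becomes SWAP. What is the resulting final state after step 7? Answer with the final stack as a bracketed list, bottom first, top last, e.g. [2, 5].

[88, 19]

(re-executing from step 4 with the substitution; state before step 4: [88, 88, -87])
4. SWAP -> [88, -87, 88]
5. MUL -> [88, -7656]
6. DROP -> [88]
7. PUSH 19 -> [88, 19]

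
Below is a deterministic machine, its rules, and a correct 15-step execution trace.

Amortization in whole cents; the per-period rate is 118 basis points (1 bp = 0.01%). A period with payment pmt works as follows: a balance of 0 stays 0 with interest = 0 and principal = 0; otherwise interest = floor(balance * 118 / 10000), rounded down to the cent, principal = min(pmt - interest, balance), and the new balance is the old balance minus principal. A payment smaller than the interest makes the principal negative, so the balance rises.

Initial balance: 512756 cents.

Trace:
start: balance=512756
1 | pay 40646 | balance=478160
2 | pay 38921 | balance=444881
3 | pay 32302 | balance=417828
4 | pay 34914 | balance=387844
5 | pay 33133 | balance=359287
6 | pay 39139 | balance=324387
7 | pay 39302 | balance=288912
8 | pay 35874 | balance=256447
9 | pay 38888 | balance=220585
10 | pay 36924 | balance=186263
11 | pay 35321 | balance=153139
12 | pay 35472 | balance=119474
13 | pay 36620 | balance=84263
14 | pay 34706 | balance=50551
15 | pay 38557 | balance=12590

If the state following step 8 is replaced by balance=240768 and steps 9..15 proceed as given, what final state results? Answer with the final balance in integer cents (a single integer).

0

state after step 8 := balance=240768
9 | pay 38888 | balance=204721
10 | pay 36924 | balance=170212
11 | pay 35321 | balance=136899
12 | pay 35472 | balance=103042
13 | pay 36620 | balance=67637
14 | pay 34706 | balance=33729
15 | pay 38557 | balance=0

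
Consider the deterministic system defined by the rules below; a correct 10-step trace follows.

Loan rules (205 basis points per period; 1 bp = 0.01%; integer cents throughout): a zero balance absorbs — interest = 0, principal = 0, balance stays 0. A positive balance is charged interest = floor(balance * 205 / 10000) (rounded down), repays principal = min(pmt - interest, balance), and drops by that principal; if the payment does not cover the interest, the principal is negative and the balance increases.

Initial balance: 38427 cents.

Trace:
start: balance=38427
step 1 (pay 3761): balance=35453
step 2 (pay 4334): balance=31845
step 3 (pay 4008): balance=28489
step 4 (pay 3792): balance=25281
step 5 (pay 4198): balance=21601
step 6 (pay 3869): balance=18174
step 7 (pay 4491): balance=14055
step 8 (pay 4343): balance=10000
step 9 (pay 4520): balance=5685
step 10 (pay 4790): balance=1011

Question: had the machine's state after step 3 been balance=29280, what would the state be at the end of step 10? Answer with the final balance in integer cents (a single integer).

state after step 3 := balance=29280
step 4 (pay 3792): balance=26088
step 5 (pay 4198): balance=22424
step 6 (pay 3869): balance=19014
step 7 (pay 4491): balance=14912
step 8 (pay 4343): balance=10874
step 9 (pay 4520): balance=6576
step 10 (pay 4790): balance=1920

1920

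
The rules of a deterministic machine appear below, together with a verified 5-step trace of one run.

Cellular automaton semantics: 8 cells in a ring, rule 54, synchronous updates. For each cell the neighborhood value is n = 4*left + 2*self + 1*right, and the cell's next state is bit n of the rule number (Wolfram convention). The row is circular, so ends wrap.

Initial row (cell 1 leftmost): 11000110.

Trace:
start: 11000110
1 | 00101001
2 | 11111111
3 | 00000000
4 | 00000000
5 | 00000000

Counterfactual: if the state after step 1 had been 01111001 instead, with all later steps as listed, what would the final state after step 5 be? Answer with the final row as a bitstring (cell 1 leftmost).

00000011

state after step 1 := 01111001
2 | 10000111
3 | 01001000
4 | 11111100
5 | 00000011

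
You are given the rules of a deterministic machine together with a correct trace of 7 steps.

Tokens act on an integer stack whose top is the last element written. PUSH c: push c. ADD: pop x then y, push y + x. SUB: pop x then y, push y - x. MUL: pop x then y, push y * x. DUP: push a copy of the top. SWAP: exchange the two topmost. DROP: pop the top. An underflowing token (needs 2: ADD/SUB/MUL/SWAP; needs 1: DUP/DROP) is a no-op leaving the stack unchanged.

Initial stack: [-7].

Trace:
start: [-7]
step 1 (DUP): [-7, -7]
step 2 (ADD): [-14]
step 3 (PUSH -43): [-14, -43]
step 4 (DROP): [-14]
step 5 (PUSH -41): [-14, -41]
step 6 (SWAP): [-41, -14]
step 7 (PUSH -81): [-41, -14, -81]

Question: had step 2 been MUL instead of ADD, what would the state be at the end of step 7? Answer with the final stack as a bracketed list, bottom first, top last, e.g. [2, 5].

(re-executing from step 2 with the substitution; state before step 2: [-7, -7])
step 2 (MUL): [49]
step 3 (PUSH -43): [49, -43]
step 4 (DROP): [49]
step 5 (PUSH -41): [49, -41]
step 6 (SWAP): [-41, 49]
step 7 (PUSH -81): [-41, 49, -81]

[-41, 49, -81]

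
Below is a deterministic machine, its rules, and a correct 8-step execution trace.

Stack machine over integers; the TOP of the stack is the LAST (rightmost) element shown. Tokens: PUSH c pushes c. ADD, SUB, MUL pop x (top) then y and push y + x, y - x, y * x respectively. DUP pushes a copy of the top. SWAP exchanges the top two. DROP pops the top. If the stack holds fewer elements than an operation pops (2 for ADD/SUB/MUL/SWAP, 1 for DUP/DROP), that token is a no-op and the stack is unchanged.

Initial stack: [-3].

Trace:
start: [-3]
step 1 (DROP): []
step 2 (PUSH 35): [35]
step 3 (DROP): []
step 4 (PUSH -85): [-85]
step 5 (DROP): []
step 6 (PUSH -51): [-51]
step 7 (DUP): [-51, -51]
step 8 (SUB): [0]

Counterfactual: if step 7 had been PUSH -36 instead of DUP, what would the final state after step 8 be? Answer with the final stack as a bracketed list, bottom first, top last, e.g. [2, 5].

[-15]

(re-executing from step 7 with the substitution; state before step 7: [-51])
step 7 (PUSH -36): [-51, -36]
step 8 (SUB): [-15]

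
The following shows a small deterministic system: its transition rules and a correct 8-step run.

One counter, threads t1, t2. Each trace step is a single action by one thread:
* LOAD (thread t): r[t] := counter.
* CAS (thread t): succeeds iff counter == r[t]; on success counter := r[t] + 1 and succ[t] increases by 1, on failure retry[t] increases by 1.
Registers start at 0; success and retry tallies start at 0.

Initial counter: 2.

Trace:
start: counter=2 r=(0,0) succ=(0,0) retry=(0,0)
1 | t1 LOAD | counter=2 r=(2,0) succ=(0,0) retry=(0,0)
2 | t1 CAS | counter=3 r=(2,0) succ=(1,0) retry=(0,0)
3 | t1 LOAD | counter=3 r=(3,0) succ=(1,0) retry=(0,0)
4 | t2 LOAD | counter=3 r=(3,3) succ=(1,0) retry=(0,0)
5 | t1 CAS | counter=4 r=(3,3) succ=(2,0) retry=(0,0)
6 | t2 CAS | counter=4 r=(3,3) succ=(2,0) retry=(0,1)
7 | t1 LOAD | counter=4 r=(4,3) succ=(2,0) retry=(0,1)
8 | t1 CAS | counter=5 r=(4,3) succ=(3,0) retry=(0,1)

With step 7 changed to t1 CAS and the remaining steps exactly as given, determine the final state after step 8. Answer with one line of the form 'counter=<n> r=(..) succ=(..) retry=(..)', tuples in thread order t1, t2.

(re-executing from step 7 with the substitution; state before step 7: counter=4 r=(3,3) succ=(2,0) retry=(0,1))
7 | t1 CAS | counter=4 r=(3,3) succ=(2,0) retry=(1,1)
8 | t1 CAS | counter=4 r=(3,3) succ=(2,0) retry=(2,1)

counter=4 r=(3,3) succ=(2,0) retry=(2,1)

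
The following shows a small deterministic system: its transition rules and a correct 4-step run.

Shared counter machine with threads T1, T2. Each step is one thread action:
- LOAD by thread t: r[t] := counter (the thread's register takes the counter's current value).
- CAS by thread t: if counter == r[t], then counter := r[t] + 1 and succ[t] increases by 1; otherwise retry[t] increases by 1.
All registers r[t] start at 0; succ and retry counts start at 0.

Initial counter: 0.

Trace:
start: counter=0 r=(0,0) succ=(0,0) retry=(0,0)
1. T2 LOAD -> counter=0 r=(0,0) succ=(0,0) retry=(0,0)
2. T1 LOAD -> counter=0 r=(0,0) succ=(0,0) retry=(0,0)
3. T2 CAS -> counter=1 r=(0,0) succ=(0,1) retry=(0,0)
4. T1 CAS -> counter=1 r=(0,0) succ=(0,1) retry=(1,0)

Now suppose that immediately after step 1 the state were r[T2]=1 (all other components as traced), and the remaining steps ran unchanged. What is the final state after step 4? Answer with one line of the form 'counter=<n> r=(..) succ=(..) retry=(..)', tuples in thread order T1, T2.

counter=1 r=(0,1) succ=(1,0) retry=(0,1)

state after step 1 := counter=0 r=(0,1) succ=(0,0) retry=(0,0)
2. T1 LOAD -> counter=0 r=(0,1) succ=(0,0) retry=(0,0)
3. T2 CAS -> counter=0 r=(0,1) succ=(0,0) retry=(0,1)
4. T1 CAS -> counter=1 r=(0,1) succ=(1,0) retry=(0,1)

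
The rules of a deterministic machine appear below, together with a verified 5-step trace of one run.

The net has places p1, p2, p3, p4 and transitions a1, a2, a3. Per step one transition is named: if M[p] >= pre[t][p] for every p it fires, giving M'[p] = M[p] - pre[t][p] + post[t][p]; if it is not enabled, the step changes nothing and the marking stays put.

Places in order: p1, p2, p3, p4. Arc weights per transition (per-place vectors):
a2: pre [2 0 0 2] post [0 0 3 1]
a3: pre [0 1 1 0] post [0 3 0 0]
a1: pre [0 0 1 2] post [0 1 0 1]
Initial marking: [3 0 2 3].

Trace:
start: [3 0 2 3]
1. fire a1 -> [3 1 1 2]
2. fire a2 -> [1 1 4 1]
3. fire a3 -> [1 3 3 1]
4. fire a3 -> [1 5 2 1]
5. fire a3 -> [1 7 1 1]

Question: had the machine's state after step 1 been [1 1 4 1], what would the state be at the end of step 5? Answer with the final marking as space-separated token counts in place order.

1 7 1 1

state after step 1 := [1 1 4 1]
2. fire a2 -> [1 1 4 1]
3. fire a3 -> [1 3 3 1]
4. fire a3 -> [1 5 2 1]
5. fire a3 -> [1 7 1 1]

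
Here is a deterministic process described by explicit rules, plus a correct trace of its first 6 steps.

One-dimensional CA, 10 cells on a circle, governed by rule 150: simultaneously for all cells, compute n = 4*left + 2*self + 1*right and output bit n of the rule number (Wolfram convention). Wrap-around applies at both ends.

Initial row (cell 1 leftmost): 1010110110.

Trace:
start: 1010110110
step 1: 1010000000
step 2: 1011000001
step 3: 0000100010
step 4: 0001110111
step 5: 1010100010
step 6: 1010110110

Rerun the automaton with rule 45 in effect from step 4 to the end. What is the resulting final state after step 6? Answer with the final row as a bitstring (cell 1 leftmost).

(re-executing steps 4..6 under rule 45; state before step 4: 0000100010)
step 4: 1110101010
step 5: 1001111111
step 6: 0001000000

0001000000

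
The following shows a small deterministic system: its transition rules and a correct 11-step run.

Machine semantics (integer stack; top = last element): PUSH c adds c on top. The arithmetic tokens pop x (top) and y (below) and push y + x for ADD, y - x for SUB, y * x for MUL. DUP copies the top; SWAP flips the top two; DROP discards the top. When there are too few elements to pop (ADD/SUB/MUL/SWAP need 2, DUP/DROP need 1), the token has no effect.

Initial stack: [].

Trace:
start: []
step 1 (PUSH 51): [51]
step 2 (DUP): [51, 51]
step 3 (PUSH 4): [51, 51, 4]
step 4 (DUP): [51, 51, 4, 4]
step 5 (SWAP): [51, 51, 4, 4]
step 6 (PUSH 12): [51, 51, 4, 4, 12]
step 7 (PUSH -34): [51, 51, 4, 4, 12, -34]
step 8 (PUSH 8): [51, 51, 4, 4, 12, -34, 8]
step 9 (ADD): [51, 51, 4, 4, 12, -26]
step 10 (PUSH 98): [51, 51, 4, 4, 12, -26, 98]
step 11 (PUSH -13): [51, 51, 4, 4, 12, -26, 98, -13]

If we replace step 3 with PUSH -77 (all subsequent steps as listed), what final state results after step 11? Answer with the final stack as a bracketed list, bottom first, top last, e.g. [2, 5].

(re-executing from step 3 with the substitution; state before step 3: [51, 51])
step 3 (PUSH -77): [51, 51, -77]
step 4 (DUP): [51, 51, -77, -77]
step 5 (SWAP): [51, 51, -77, -77]
step 6 (PUSH 12): [51, 51, -77, -77, 12]
step 7 (PUSH -34): [51, 51, -77, -77, 12, -34]
step 8 (PUSH 8): [51, 51, -77, -77, 12, -34, 8]
step 9 (ADD): [51, 51, -77, -77, 12, -26]
step 10 (PUSH 98): [51, 51, -77, -77, 12, -26, 98]
step 11 (PUSH -13): [51, 51, -77, -77, 12, -26, 98, -13]

[51, 51, -77, -77, 12, -26, 98, -13]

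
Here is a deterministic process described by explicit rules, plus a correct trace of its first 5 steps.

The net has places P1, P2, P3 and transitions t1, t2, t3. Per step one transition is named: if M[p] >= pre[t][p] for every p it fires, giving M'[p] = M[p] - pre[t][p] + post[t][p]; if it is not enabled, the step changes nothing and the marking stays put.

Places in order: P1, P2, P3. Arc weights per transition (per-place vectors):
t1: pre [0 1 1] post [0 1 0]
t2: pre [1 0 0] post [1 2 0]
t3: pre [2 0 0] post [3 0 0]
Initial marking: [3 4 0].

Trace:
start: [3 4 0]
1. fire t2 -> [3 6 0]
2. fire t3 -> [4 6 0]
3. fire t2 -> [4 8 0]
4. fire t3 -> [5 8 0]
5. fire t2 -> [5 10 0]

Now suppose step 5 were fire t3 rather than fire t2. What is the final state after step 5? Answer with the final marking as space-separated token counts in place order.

6 8 0

(re-executing from step 5 with the substitution; state before step 5: [5 8 0])
5. fire t3 -> [6 8 0]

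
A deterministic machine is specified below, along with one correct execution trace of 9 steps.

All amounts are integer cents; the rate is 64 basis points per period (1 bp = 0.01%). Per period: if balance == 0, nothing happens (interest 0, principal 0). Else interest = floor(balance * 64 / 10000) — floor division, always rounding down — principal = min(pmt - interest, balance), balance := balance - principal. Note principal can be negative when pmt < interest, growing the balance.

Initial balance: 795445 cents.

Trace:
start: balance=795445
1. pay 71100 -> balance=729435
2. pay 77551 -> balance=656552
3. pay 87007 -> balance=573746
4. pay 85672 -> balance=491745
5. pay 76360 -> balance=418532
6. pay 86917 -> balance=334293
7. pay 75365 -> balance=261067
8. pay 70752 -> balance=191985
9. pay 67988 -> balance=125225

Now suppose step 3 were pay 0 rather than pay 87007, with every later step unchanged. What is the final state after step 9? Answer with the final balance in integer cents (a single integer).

(re-executing from step 3 with the substitution; state before step 3: balance=656552)
3. pay 0 -> balance=660753
4. pay 85672 -> balance=579309
5. pay 76360 -> balance=506656
6. pay 86917 -> balance=422981
7. pay 75365 -> balance=350323
8. pay 70752 -> balance=281813
9. pay 67988 -> balance=215628

215628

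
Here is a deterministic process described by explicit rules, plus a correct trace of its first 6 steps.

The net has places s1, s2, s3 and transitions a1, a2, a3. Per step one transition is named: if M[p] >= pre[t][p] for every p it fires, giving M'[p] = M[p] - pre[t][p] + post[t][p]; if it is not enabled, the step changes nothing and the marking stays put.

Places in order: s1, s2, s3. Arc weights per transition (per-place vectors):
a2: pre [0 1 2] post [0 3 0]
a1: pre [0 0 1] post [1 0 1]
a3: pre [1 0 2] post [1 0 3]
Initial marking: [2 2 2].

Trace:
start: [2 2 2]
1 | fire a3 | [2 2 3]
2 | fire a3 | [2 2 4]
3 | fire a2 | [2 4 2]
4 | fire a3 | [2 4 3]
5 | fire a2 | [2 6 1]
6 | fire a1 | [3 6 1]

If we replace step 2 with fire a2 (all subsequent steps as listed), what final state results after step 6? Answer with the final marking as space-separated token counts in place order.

3 4 1

(re-executing from step 2 with the substitution; state before step 2: [2 2 3])
2 | fire a2 | [2 4 1]
3 | fire a2 | [2 4 1]
4 | fire a3 | [2 4 1]
5 | fire a2 | [2 4 1]
6 | fire a1 | [3 4 1]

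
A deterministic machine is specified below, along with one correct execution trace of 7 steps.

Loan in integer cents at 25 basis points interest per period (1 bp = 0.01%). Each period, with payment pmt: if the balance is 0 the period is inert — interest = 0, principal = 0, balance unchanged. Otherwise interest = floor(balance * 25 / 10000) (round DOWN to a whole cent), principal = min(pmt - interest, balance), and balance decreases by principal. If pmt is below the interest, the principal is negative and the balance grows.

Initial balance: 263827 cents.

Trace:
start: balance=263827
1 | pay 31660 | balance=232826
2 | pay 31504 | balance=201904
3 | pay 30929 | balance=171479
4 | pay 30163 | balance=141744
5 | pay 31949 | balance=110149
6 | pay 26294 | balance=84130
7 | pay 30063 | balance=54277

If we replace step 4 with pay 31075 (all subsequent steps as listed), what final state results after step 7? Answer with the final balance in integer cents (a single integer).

(re-executing from step 4 with the substitution; state before step 4: balance=171479)
4 | pay 31075 | balance=140832
5 | pay 31949 | balance=109235
6 | pay 26294 | balance=83214
7 | pay 30063 | balance=53359

53359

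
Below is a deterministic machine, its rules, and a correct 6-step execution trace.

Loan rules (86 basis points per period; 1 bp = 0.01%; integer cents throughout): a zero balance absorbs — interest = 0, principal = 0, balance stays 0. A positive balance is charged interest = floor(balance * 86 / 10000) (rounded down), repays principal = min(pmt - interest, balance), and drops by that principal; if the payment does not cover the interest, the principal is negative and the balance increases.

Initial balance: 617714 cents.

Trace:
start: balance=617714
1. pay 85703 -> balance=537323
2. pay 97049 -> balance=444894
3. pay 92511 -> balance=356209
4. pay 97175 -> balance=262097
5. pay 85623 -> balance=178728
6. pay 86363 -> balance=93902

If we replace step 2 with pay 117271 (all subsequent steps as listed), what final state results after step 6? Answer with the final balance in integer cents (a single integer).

72974

(re-executing from step 2 with the substitution; state before step 2: balance=537323)
2. pay 117271 -> balance=424672
3. pay 92511 -> balance=335813
4. pay 97175 -> balance=241525
5. pay 85623 -> balance=157979
6. pay 86363 -> balance=72974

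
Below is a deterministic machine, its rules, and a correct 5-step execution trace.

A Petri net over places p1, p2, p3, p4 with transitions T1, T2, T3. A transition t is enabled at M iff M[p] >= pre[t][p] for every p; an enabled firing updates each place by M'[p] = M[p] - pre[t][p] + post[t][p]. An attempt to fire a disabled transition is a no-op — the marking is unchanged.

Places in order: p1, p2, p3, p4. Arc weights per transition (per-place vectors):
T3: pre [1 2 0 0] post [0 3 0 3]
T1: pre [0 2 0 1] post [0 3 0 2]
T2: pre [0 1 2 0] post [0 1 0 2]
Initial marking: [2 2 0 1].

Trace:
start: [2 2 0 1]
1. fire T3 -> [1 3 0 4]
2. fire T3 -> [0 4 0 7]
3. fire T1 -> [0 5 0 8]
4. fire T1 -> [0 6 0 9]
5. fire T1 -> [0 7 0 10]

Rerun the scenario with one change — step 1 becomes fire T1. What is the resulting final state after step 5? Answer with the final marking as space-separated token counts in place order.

1 7 0 8

(re-executing from step 1 with the substitution; state before step 1: [2 2 0 1])
1. fire T1 -> [2 3 0 2]
2. fire T3 -> [1 4 0 5]
3. fire T1 -> [1 5 0 6]
4. fire T1 -> [1 6 0 7]
5. fire T1 -> [1 7 0 8]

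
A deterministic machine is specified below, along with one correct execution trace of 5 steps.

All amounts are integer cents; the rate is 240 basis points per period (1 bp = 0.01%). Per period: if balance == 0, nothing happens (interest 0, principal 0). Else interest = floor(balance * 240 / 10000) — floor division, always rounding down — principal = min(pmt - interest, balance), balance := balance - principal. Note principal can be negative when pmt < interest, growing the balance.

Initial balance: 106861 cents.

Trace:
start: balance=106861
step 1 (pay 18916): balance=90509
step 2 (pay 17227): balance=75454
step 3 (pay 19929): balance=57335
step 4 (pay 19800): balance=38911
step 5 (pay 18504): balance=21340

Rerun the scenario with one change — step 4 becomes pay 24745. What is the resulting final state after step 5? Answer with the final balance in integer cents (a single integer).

16277

(re-executing from step 4 with the substitution; state before step 4: balance=57335)
step 4 (pay 24745): balance=33966
step 5 (pay 18504): balance=16277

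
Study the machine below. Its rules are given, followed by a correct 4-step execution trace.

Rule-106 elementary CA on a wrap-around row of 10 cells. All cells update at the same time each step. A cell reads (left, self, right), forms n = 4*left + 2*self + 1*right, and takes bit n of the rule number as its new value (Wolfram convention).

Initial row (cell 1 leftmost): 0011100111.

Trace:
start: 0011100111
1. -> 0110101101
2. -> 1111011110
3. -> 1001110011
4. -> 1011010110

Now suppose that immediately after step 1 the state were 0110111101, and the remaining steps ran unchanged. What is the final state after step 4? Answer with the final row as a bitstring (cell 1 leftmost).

state after step 1 := 0110111101
2. -> 1111100110
3. -> 1000101111
4. -> 1001011000

1001011000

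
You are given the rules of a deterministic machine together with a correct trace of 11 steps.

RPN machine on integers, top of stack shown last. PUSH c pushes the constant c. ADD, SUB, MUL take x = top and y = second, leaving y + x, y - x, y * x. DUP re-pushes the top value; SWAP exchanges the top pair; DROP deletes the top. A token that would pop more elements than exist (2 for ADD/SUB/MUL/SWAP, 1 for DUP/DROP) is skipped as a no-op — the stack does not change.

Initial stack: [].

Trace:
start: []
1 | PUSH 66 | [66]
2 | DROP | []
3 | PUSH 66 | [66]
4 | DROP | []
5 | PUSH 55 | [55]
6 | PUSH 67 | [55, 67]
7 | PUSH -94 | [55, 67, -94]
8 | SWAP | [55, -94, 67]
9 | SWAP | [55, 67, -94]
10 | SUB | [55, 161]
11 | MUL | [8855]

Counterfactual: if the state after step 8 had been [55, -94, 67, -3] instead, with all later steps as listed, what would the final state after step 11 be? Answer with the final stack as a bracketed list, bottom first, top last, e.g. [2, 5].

[55, 6580]

state after step 8 := [55, -94, 67, -3]
9 | SWAP | [55, -94, -3, 67]
10 | SUB | [55, -94, -70]
11 | MUL | [55, 6580]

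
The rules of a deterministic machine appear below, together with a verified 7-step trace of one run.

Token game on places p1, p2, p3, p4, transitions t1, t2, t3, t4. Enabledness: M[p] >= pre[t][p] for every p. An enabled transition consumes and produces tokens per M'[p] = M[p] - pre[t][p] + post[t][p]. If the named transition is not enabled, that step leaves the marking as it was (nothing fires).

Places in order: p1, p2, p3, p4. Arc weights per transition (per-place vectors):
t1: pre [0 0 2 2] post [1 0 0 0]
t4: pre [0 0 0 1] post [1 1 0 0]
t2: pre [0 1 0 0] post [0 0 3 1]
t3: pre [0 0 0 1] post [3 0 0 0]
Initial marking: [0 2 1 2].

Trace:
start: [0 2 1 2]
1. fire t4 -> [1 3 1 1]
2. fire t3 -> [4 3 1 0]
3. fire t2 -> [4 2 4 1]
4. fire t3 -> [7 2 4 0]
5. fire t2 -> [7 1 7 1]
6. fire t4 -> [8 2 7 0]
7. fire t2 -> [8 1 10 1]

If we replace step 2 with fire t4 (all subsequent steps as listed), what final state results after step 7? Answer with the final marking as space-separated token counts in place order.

(re-executing from step 2 with the substitution; state before step 2: [1 3 1 1])
2. fire t4 -> [2 4 1 0]
3. fire t2 -> [2 3 4 1]
4. fire t3 -> [5 3 4 0]
5. fire t2 -> [5 2 7 1]
6. fire t4 -> [6 3 7 0]
7. fire t2 -> [6 2 10 1]

6 2 10 1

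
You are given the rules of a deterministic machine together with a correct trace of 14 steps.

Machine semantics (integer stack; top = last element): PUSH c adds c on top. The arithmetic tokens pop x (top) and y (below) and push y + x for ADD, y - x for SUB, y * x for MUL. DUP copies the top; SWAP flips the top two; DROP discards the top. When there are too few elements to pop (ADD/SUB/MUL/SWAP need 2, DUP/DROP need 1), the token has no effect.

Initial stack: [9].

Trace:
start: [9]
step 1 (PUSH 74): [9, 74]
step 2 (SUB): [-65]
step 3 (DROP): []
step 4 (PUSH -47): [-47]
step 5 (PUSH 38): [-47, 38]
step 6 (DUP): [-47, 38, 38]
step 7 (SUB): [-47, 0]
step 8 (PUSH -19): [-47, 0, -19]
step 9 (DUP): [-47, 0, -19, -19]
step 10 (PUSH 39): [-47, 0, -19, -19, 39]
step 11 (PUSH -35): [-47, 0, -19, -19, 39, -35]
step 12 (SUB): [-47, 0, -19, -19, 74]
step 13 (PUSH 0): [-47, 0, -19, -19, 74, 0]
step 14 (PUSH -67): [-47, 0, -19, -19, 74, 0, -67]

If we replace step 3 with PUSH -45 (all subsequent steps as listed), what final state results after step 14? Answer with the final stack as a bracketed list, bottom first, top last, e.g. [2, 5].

(re-executing from step 3 with the substitution; state before step 3: [-65])
step 3 (PUSH -45): [-65, -45]
step 4 (PUSH -47): [-65, -45, -47]
step 5 (PUSH 38): [-65, -45, -47, 38]
step 6 (DUP): [-65, -45, -47, 38, 38]
step 7 (SUB): [-65, -45, -47, 0]
step 8 (PUSH -19): [-65, -45, -47, 0, -19]
step 9 (DUP): [-65, -45, -47, 0, -19, -19]
step 10 (PUSH 39): [-65, -45, -47, 0, -19, -19, 39]
step 11 (PUSH -35): [-65, -45, -47, 0, -19, -19, 39, -35]
step 12 (SUB): [-65, -45, -47, 0, -19, -19, 74]
step 13 (PUSH 0): [-65, -45, -47, 0, -19, -19, 74, 0]
step 14 (PUSH -67): [-65, -45, -47, 0, -19, -19, 74, 0, -67]

[-65, -45, -47, 0, -19, -19, 74, 0, -67]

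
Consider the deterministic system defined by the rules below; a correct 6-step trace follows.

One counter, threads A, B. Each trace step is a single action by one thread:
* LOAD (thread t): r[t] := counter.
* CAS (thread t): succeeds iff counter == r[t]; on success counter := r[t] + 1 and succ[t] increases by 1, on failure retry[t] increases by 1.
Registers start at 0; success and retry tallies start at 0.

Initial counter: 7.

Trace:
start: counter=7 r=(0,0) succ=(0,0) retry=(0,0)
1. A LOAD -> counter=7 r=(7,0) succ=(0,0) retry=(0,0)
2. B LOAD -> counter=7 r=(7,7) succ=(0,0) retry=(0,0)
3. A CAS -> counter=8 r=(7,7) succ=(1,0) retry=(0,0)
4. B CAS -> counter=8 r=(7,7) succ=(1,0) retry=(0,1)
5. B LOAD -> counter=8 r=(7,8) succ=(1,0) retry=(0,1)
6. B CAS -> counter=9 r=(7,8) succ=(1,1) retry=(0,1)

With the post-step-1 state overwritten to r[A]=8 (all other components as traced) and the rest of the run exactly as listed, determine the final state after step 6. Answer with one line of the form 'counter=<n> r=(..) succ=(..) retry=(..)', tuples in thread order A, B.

counter=9 r=(8,8) succ=(0,2) retry=(1,0)

state after step 1 := counter=7 r=(8,0) succ=(0,0) retry=(0,0)
2. B LOAD -> counter=7 r=(8,7) succ=(0,0) retry=(0,0)
3. A CAS -> counter=7 r=(8,7) succ=(0,0) retry=(1,0)
4. B CAS -> counter=8 r=(8,7) succ=(0,1) retry=(1,0)
5. B LOAD -> counter=8 r=(8,8) succ=(0,1) retry=(1,0)
6. B CAS -> counter=9 r=(8,8) succ=(0,2) retry=(1,0)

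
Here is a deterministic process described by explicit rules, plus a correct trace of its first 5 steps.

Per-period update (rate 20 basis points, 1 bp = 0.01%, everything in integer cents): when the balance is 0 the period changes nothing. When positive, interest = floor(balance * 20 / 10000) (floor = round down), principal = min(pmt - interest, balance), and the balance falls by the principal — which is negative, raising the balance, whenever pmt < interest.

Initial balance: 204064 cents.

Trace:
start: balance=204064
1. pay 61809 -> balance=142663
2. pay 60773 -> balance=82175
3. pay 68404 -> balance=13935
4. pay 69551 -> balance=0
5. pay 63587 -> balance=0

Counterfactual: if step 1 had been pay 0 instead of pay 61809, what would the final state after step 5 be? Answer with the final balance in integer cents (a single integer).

(re-executing from step 1 with the substitution; state before step 1: balance=204064)
1. pay 0 -> balance=204472
2. pay 60773 -> balance=144107
3. pay 68404 -> balance=75991
4. pay 69551 -> balance=6591
5. pay 63587 -> balance=0

0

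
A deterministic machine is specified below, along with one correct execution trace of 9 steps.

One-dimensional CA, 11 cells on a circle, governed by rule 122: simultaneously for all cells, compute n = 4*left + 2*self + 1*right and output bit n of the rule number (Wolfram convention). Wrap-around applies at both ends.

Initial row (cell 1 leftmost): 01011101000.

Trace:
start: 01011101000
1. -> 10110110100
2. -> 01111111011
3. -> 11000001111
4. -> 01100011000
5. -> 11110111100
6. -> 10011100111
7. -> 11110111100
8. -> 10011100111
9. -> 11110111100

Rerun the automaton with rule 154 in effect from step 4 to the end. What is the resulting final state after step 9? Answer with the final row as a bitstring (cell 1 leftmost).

01111110001

(re-executing steps 4..9 under rule 154; state before step 4: 11000001111)
4. -> 10100011111
5. -> 00010111111
6. -> 10100111110
7. -> 00011111100
8. -> 00111111010
9. -> 01111110001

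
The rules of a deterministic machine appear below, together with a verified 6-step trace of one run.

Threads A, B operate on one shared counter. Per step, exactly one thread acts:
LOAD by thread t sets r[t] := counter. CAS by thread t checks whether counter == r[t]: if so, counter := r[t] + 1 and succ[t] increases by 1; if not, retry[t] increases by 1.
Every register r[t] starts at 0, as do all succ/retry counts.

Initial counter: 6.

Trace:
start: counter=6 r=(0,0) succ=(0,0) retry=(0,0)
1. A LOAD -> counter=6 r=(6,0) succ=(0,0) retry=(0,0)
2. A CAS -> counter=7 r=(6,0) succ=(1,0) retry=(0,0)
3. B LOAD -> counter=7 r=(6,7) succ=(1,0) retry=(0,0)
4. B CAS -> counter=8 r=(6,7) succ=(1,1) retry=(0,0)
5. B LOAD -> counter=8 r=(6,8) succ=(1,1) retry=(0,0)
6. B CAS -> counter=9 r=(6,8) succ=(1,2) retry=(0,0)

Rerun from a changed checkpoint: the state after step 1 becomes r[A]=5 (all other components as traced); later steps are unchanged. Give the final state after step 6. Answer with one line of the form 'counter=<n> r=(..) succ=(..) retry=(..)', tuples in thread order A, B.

counter=8 r=(5,7) succ=(0,2) retry=(1,0)

state after step 1 := counter=6 r=(5,0) succ=(0,0) retry=(0,0)
2. A CAS -> counter=6 r=(5,0) succ=(0,0) retry=(1,0)
3. B LOAD -> counter=6 r=(5,6) succ=(0,0) retry=(1,0)
4. B CAS -> counter=7 r=(5,6) succ=(0,1) retry=(1,0)
5. B LOAD -> counter=7 r=(5,7) succ=(0,1) retry=(1,0)
6. B CAS -> counter=8 r=(5,7) succ=(0,2) retry=(1,0)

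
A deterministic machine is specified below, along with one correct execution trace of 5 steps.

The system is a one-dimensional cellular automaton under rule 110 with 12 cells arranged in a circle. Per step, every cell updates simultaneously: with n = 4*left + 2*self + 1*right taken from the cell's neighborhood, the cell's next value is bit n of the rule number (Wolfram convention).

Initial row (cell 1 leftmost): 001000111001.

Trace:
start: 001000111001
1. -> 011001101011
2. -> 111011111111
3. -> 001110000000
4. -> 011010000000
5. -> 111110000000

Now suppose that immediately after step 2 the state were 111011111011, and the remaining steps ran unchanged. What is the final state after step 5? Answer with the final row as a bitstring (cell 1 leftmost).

111110111110

state after step 2 := 111011111011
3. -> 001110001110
4. -> 011010011010
5. -> 111110111110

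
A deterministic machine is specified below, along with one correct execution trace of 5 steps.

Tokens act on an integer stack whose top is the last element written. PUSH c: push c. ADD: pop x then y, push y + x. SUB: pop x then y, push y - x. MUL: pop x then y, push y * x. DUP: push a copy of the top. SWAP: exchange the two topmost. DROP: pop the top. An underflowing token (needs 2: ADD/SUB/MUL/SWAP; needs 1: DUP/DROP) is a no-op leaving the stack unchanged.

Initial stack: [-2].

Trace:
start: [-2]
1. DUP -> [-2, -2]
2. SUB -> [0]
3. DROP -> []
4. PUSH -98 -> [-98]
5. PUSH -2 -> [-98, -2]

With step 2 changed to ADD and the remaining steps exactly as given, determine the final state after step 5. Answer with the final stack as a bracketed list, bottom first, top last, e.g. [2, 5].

(re-executing from step 2 with the substitution; state before step 2: [-2, -2])
2. ADD -> [-4]
3. DROP -> []
4. PUSH -98 -> [-98]
5. PUSH -2 -> [-98, -2]

[-98, -2]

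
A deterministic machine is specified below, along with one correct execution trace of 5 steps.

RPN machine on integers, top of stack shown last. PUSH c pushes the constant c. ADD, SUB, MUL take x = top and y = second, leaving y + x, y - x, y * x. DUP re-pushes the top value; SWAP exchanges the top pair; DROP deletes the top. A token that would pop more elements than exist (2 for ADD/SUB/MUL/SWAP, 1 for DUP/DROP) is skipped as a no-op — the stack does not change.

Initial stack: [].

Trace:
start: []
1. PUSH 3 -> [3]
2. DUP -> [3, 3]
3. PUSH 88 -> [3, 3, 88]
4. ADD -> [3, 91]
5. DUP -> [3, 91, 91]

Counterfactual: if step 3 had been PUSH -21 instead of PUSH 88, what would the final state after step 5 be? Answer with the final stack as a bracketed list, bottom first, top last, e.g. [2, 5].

[3, -18, -18]

(re-executing from step 3 with the substitution; state before step 3: [3, 3])
3. PUSH -21 -> [3, 3, -21]
4. ADD -> [3, -18]
5. DUP -> [3, -18, -18]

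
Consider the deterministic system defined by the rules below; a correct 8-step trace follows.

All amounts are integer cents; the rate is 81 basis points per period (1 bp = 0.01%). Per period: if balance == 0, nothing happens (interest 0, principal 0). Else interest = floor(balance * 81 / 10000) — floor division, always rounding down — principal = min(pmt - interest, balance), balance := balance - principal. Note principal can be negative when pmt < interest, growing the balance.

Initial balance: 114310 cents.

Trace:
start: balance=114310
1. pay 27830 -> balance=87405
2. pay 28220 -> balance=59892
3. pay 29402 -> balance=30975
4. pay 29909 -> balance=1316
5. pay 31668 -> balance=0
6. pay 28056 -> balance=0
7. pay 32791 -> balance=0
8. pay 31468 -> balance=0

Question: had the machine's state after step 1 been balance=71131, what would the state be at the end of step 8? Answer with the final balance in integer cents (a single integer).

state after step 1 := balance=71131
2. pay 28220 -> balance=43487
3. pay 29402 -> balance=14437
4. pay 29909 -> balance=0
5. pay 31668 -> balance=0
6. pay 28056 -> balance=0
7. pay 32791 -> balance=0
8. pay 31468 -> balance=0

0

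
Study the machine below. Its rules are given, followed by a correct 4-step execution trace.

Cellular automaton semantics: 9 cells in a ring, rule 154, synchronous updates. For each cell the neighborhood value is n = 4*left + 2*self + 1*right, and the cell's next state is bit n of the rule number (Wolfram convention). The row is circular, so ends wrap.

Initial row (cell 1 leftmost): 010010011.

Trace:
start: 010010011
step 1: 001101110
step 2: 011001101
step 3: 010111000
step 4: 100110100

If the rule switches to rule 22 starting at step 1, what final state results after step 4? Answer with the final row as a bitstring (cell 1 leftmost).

001001000

(re-executing steps 1..4 under rule 22; state before step 1: 010010011)
step 1: 011111100
step 2: 100000010
step 3: 110000110
step 4: 001001000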